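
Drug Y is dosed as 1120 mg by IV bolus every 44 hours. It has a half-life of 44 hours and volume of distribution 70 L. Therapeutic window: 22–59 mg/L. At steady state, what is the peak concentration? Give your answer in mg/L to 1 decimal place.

The dosing interval is 1 half-life, so f = 2^(−1) = 0.5.
Accumulation ratio R = 1/(1 − f) = 1/0.5 = 2/1.
Single-dose peak C₀ = D/Vd = 1120/70 = 16 mg/L.
Steady-state peak Cmax,ss = C₀·R = 16 × 2/1 ≈ 32.000 mg/L.
Peak 32.0 mg/L vs MTC 59 mg/L: below toxic threshold.

32.0 mg/L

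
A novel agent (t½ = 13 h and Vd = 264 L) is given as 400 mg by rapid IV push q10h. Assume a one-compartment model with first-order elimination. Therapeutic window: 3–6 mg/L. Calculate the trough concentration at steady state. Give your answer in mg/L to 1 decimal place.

k = ln2/t½ = ln2/13 ≈ 0.053319 h⁻¹; fraction remaining f = e^(−kτ) = e^(−0.053319×10) ≈ 0.5867.
Accumulation ratio R = 1/(1 − f) ≈ 1/0.4133 ≈ 2.4195.
Single-dose peak C₀ = D/Vd = 400/264 ≈ 1.515 mg/L.
Steady-state peak Cmax,ss = C₀·R ≈ 1.515 × 2.4195 ≈ 3.666 mg/L.
One interval later, Cmin,ss = Cmax,ss·e^(−kτ) ≈ 3.666 × 0.5867 ≈ 2.151 mg/L.
Trough 2.2 mg/L vs MEC 3 mg/L: subtherapeutic.

2.2 mg/L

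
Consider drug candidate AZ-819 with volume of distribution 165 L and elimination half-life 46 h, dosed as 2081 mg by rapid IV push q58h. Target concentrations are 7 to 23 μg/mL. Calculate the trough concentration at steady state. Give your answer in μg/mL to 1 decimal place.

Over one 58-h interval, 58/46 ≈ 1.2609 half-lives elapse, leaving f ≈ 0.4173 of each dose.
Each bolus raises the concentration by D/Vd = 2081/165 ≈ 12.612 μg/mL.
Steady-state trough Cmin,ss = C₀·f/(1−f) ≈ 12.612 × 0.4173/0.5827 ≈ 9.032 μg/mL.
Trough 9.0 μg/mL vs MEC 7 μg/mL: adequate.

9.0 μg/mL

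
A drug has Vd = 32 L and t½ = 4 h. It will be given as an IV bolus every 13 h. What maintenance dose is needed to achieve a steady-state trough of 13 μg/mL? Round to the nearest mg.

τ/t½ = 13/4 ≈ 3.25, so f = (1/2)^(13/4) ≈ 0.105112.
Cmin,ss = (D/Vd)·f/(1−f), so D = Cmin,ss·Vd·(1−f)/f.
D = 13 × 32 × (1−f)/f ≈ 13 × 32 × 8.51366 ≈ 3541.68 mg.

3542 mg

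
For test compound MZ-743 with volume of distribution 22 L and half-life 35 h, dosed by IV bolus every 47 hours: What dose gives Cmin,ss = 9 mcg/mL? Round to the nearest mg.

304 mg

τ/t½ = 47/35 ≈ 1.3429, so f = (1/2)^(47/35) ≈ 0.394239.
Cmin,ss = (D/Vd)·f/(1−f), so D = Cmin,ss·Vd·(1−f)/f.
D = 9 × 22 × (1−f)/f ≈ 9 × 22 × 1.53653 ≈ 304.23 mg.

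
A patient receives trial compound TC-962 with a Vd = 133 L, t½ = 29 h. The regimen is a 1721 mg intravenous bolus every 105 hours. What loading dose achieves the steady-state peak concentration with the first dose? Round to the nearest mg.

1873 mg

f = (1/2)^(105/29) ≈ 0.081295; accumulation ratio R = 1/(1−f) ≈ 1.08849.
Loading dose to hit Cmax,ss on first dose: D_load = D_maint·R ≈ 1721 × 1.08849 ≈ 1873.29 mg.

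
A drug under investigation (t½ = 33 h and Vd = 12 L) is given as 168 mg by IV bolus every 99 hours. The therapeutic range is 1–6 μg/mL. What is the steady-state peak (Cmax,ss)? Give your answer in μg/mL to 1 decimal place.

16.0 μg/mL

The dosing interval is 3 half-lives, so f = 2^(−3) = 0.125.
Accumulation ratio R = 1/(1 − f) = 1/0.875 = 8/7.
Single-dose peak C₀ = D/Vd = 168/12 = 14 μg/mL.
Steady-state peak Cmax,ss = C₀·R = 14 × 8/7 ≈ 16.000 μg/mL.
Peak 16.0 μg/mL vs MTC 6 μg/mL: exceeds toxic threshold.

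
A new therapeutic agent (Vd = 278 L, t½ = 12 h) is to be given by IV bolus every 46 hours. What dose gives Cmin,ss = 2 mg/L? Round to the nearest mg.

τ/t½ = 46/12 ≈ 3.8333, so f = (1/2)^(46/12) ≈ 0.070154.
Cmin,ss = (D/Vd)·f/(1−f), so D = Cmin,ss·Vd·(1−f)/f.
D = 2 × 278 × (1−f)/f ≈ 2 × 278 × 13.25435 ≈ 7369.42 mg.

7369 mg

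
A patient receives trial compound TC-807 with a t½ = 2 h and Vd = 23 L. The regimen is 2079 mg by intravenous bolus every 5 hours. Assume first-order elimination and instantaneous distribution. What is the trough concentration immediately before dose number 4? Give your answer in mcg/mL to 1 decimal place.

f = (1/2)^(τ/t½) = (1/2)^(5/2) ≈ 0.1768.
C₀ = D/Vd = 2079/23 ≈ 90.391 mcg/mL.
Before the 4th dose, 3 doses have been given. Superposition: Cmin = C₀·(f + f² + … + f^3).
≈ 90.391 × (0.1768 + 0.0313 + 0.0055) ≈ 90.391 × 0.2136 ≈ 19.308 mcg/mL.

19.3 mcg/mL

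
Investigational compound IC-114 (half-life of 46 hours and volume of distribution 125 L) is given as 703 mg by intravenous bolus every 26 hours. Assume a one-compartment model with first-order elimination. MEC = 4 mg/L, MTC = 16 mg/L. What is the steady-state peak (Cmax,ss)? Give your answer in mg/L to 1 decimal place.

k = ln2/t½ = ln2/46 ≈ 0.015068 h⁻¹; fraction remaining f = e^(−kτ) = e^(−0.015068×26) ≈ 0.6759.
At steady state, accumulation factor R = 1/(1 − e^(−kτ)) ≈ 3.0855.
Single-dose peak C₀ = D/Vd = 703/125 ≈ 5.624 mg/L.
Steady-state peak Cmax,ss = C₀·R ≈ 5.624 × 3.0855 ≈ 17.353 mg/L.
Peak 17.4 mg/L vs MTC 16 mg/L: exceeds toxic threshold.

17.4 mg/L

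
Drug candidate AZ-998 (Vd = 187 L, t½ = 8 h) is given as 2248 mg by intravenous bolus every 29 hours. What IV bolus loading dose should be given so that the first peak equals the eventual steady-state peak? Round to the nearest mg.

f = (1/2)^(29/8) ≈ 0.081052; accumulation ratio R = 1/(1−f) ≈ 1.08820.
Loading dose to hit Cmax,ss on first dose: D_load = D_maint·R ≈ 2248 × 1.08820 ≈ 2446.27 mg.

2446 mg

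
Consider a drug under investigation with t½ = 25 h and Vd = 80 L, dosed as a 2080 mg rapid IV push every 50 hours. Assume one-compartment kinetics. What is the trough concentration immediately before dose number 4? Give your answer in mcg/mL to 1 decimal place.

8.5 mcg/mL

f = (1/2)^(τ/t½) = (1/2)^(50/25) ≈ 0.2500.
C₀ = D/Vd = 2080/80 ≈ 26.000 mcg/mL.
Before the 4th dose, 3 doses have been given. Superposition: Cmin = C₀·(f + f² + … + f^3).
≈ 26.000 × (0.2500 + 0.0625 + 0.0156) ≈ 26.000 × 0.3281 ≈ 8.531 mcg/mL.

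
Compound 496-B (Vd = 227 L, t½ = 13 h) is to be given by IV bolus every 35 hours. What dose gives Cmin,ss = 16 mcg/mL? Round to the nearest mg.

τ/t½ = 35/13 ≈ 2.6923, so f = (1/2)^(35/13) ≈ 0.154716.
Cmin,ss = (D/Vd)·f/(1−f), so D = Cmin,ss·Vd·(1−f)/f.
D = 16 × 227 × (1−f)/f ≈ 16 × 227 × 5.46346 ≈ 19843.29 mg.

19843 mg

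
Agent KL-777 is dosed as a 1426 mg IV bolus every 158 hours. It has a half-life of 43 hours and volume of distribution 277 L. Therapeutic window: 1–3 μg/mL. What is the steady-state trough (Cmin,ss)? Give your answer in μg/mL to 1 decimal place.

0.4 μg/mL

Over one 158-h interval, 158/43 ≈ 3.6744 half-lives elapse, leaving f ≈ 0.0783 of each dose.
Accumulation ratio R = 1/(1 − f) ≈ 1/0.9217 ≈ 1.0850.
Single-dose peak C₀ = D/Vd = 1426/277 ≈ 5.148 μg/mL.
Steady-state peak Cmax,ss = C₀·R ≈ 5.148 × 1.0850 ≈ 5.586 μg/mL.
One interval later, Cmin,ss = Cmax,ss·e^(−kτ) ≈ 5.586 × 0.0783 ≈ 0.437 μg/mL.
Trough 0.4 μg/mL vs MEC 1 μg/mL: subtherapeutic.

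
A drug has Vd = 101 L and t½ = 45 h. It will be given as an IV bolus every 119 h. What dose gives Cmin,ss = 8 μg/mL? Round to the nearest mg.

4244 mg

τ/t½ = 119/45 ≈ 2.6444, so f = (1/2)^(119/45) ≈ 0.159935.
Cmin,ss = (D/Vd)·f/(1−f), so D = Cmin,ss·Vd·(1−f)/f.
D = 8 × 101 × (1−f)/f ≈ 8 × 101 × 5.25254 ≈ 4244.05 mg.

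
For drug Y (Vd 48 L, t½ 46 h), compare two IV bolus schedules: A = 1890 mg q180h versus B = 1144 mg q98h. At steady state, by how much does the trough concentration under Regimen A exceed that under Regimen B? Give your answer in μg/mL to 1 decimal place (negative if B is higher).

-4.3 μg/mL

Regimen A: f = (1/2)^(180/46) ≈ 0.0664; Cmin,ss = (1890/48)·f/(1−f) ≈ 2.800 μg/mL.
Regimen B: f = (1/2)^(98/46) ≈ 0.2284; Cmin,ss = (1144/48)·f/(1−f) ≈ 7.055 μg/mL.
Difference ≈ 2.800 − 7.055 ≈ -4.255 μg/mL.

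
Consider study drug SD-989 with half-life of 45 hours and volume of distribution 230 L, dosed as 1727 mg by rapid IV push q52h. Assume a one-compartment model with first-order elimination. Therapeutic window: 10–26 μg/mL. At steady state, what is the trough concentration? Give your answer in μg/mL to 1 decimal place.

6.1 μg/mL

k = ln2/t½ = ln2/45 ≈ 0.015403 h⁻¹; fraction remaining f = e^(−kτ) = e^(−0.015403×52) ≈ 0.4489.
Single-dose peak C₀ = D/Vd = 1727/230 ≈ 7.509 μg/mL.
Steady-state trough Cmin,ss = C₀·f/(1−f) ≈ 7.509 × 0.4489/0.5511 ≈ 6.116 μg/mL.
Trough 6.1 μg/mL vs MEC 10 μg/mL: subtherapeutic.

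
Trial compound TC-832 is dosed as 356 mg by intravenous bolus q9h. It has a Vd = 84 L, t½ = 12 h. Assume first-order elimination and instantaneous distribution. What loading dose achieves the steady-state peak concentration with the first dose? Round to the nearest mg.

878 mg

f = (1/2)^(9/12) ≈ 0.594604; accumulation ratio R = 1/(1−f) ≈ 2.46672.
Loading dose to hit Cmax,ss on first dose: D_load = D_maint·R ≈ 356 × 2.46672 ≈ 878.15 mg.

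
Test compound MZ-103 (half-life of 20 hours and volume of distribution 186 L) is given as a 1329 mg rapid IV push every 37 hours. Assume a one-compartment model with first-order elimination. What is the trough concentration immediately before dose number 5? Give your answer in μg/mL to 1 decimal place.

f = (1/2)^(τ/t½) = (1/2)^(37/20) ≈ 0.2774.
C₀ = D/Vd = 1329/186 ≈ 7.145 μg/mL.
Before the 5th dose, 4 doses have been given. Superposition: Cmin = C₀·(f + f² + … + f^4).
≈ 7.145 × (0.2774 + 0.0770 + 0.0213 + 0.0059) ≈ 7.145 × 0.3816 ≈ 2.727 μg/mL.

2.7 μg/mL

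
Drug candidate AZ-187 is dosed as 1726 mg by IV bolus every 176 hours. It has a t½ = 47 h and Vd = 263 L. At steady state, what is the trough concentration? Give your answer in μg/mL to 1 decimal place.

0.5 μg/mL

k = ln2/t½ = ln2/47 ≈ 0.014748 h⁻¹; fraction remaining f = e^(−kτ) = e^(−0.014748×176) ≈ 0.0746.
Accumulation ratio R = 1/(1 − f) ≈ 1/0.9254 ≈ 1.0806.
Single-dose peak C₀ = D/Vd = 1726/263 ≈ 6.563 μg/mL.
Steady-state peak Cmax,ss = C₀·R ≈ 6.563 × 1.0806 ≈ 7.092 μg/mL.
Steady-state trough Cmin,ss = Cmax,ss·f ≈ 7.092 × 0.0746 ≈ 0.529 μg/mL.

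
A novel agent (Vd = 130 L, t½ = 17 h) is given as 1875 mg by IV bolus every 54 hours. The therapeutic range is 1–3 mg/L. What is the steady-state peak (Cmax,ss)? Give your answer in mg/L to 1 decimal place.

τ/t½ = 54/17 ≈ 3.1765, so fraction remaining f = (1/2)^(54/17) ≈ 0.1106.
Accumulation ratio R = 1/(1 − f) ≈ 1/0.8894 ≈ 1.1244.
Single-dose peak C₀ = D/Vd = 1875/130 ≈ 14.423 mg/L.
Steady-state peak Cmax,ss = C₀·R ≈ 14.423 × 1.1244 ≈ 16.217 mg/L.
Peak 16.2 mg/L vs MTC 3 mg/L: exceeds toxic threshold.

16.2 mg/L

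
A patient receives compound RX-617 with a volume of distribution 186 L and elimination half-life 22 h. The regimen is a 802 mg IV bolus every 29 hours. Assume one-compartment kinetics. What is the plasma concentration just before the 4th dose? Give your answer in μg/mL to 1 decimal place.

f = (1/2)^(τ/t½) = (1/2)^(29/22) ≈ 0.4010.
C₀ = D/Vd = 802/186 ≈ 4.312 μg/mL.
Before the 4th dose, 3 doses have been given. Superposition: Cmin = C₀·(f + f² + … + f^3).
≈ 4.312 × (0.4010 + 0.1608 + 0.0645) ≈ 4.312 × 0.6263 ≈ 2.701 μg/mL.

2.7 μg/mL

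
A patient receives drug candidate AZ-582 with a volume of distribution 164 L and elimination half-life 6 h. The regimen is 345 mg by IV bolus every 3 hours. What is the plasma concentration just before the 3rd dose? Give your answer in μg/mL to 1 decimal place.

f = (1/2)^(τ/t½) = (1/2)^(3/6) ≈ 0.7071.
C₀ = D/Vd = 345/164 ≈ 2.104 μg/mL.
Before the 3rd dose, 2 doses have been given. Superposition: Cmin = C₀·(f + f²).
≈ 2.104 × (0.7071 + 0.5000) ≈ 2.104 × 1.2071 ≈ 2.540 μg/mL.

2.5 μg/mL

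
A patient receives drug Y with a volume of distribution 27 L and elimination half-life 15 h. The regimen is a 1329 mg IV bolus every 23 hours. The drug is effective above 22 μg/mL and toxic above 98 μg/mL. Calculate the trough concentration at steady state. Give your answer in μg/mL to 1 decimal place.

k = ln2/t½ = ln2/15 ≈ 0.046210 h⁻¹; fraction remaining f = e^(−kτ) = e^(−0.046210×23) ≈ 0.3455.
At steady state, accumulation factor R = 1/(1 − e^(−kτ)) ≈ 1.5279.
Each bolus raises the concentration by D/Vd = 1329/27 ≈ 49.222 μg/mL.
Steady-state peak Cmax,ss = C₀·R ≈ 49.222 × 1.5279 ≈ 75.206 μg/mL.
One interval later, Cmin,ss = Cmax,ss·e^(−kτ) ≈ 75.206 × 0.3455 ≈ 25.984 μg/mL.
Trough 26.0 μg/mL vs MEC 22 μg/mL: adequate.

26.0 μg/mL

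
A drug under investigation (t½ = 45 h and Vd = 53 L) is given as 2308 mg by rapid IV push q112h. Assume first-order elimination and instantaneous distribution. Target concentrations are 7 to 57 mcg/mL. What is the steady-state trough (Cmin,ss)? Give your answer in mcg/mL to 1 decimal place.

τ/t½ = 112/45 ≈ 2.4889, so fraction remaining f = (1/2)^(112/45) ≈ 0.1781.
Each bolus raises the concentration by D/Vd = 2308/53 ≈ 43.547 mcg/mL.
Steady-state trough Cmin,ss = C₀·f/(1−f) ≈ 43.547 × 0.1781/0.8219 ≈ 9.436 mcg/mL.
Trough 9.4 mcg/mL vs MEC 7 mcg/mL: adequate.

9.4 mcg/mL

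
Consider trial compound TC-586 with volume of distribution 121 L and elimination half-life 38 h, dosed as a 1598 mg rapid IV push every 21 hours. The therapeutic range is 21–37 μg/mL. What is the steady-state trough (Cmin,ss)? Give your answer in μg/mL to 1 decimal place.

28.3 μg/mL

τ/t½ = 21/38 ≈ 0.55263, so fraction remaining f = (1/2)^(21/38) ≈ 0.6818.
Accumulation ratio R = 1/(1 − f) ≈ 1/0.3182 ≈ 3.1427.
Single-dose peak C₀ = D/Vd = 1598/121 ≈ 13.207 μg/mL.
Steady-state peak Cmax,ss = C₀·R ≈ 13.207 × 3.1427 ≈ 41.506 μg/mL.
One interval later, Cmin,ss = Cmax,ss·e^(−kτ) ≈ 41.506 × 0.6818 ≈ 28.299 μg/mL.
Trough 28.3 μg/mL vs MEC 21 μg/mL: adequate.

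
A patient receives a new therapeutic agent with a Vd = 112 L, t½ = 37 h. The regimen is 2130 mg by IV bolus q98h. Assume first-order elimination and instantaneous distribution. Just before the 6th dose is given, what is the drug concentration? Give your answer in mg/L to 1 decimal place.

3.6 mg/L

f = (1/2)^(τ/t½) = (1/2)^(98/37) ≈ 0.1595.
C₀ = D/Vd = 2130/112 ≈ 19.018 mg/L.
Before the 6th dose, 5 doses have been given. Superposition: Cmin = C₀·(f + f² + … + f^5).
≈ 19.018 × (0.1595 + 0.0254 + 0.0041 + 0.0006 + 0.0001) ≈ 19.018 × 0.1897 ≈ 3.608 mg/L.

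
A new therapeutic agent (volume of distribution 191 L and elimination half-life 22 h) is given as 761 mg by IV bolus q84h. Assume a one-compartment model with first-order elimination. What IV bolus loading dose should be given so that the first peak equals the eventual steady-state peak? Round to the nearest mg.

819 mg

f = (1/2)^(84/22) ≈ 0.070895; accumulation ratio R = 1/(1−f) ≈ 1.07630.
Loading dose to hit Cmax,ss on first dose: D_load = D_maint·R ≈ 761 × 1.07630 ≈ 819.06 mg.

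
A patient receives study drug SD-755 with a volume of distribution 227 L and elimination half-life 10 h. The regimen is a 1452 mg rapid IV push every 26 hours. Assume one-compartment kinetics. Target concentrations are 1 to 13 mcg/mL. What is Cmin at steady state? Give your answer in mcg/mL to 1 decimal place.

1.3 mcg/mL

k = ln2/t½ = ln2/10 ≈ 0.069315 h⁻¹; fraction remaining f = e^(−kτ) = e^(−0.069315×26) ≈ 0.1649.
Single-dose peak C₀ = D/Vd = 1452/227 ≈ 6.396 mcg/mL.
Steady-state trough Cmin,ss = C₀·f/(1−f) ≈ 6.396 × 0.1649/0.8351 ≈ 1.263 mcg/mL.
Trough 1.3 mcg/mL vs MEC 1 mcg/mL: adequate.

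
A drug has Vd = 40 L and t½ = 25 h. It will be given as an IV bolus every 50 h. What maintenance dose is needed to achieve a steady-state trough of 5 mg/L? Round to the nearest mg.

600 mg

τ/t½ = 50/25 ≈ 2, so f = (1/2)^(50/25) ≈ 0.250000.
Cmin,ss = (D/Vd)·f/(1−f), so D = Cmin,ss·Vd·(1−f)/f.
D = 5 × 40 × (1−f)/f ≈ 5 × 40 × 3.00000 ≈ 600.00 mg.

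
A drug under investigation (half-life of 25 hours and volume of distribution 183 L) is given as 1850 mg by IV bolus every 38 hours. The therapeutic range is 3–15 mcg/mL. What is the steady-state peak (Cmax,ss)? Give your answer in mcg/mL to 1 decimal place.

k = ln2/t½ = ln2/25 ≈ 0.027726 h⁻¹; fraction remaining f = e^(−kτ) = e^(−0.027726×38) ≈ 0.3487.
At steady state, accumulation factor R = 1/(1 − e^(−kτ)) ≈ 1.5354.
Each bolus raises the concentration by D/Vd = 1850/183 ≈ 10.109 mcg/mL.
Cmax,ss = C₀/(1 − f) ≈ 10.109/0.6513 ≈ 15.521 mcg/mL.
Peak 15.5 mcg/mL vs MTC 15 mcg/mL: exceeds toxic threshold.

15.5 mcg/mL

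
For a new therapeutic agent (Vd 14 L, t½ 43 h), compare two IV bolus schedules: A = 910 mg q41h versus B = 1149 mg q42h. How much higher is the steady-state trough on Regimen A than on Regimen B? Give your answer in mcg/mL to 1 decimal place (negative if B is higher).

-15.4 mcg/mL

Regimen A: f = (1/2)^(41/43) ≈ 0.5164; Cmin,ss = (910/14)·f/(1−f) ≈ 69.409 mcg/mL.
Regimen B: f = (1/2)^(42/43) ≈ 0.5081; Cmin,ss = (1149/14)·f/(1−f) ≈ 84.774 mcg/mL.
Difference ≈ 69.409 − 84.774 ≈ -15.365 mcg/mL.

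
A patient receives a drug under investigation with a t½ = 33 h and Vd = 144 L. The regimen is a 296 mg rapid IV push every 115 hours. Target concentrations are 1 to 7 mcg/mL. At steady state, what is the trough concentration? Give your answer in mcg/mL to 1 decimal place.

Over one 115-h interval, 115/33 ≈ 3.4848 half-lives elapse, leaving f ≈ 0.0893 of each dose.
Each bolus raises the concentration by D/Vd = 296/144 ≈ 2.056 mcg/mL.
Steady-state trough Cmin,ss = C₀·f/(1−f) ≈ 2.056 × 0.0893/0.9107 ≈ 0.202 mcg/mL.
Trough 0.2 mcg/mL vs MEC 1 mcg/mL: subtherapeutic.

0.2 mcg/mL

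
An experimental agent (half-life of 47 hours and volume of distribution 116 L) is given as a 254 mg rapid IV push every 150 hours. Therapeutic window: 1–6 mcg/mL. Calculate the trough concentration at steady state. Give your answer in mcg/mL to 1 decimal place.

k = ln2/t½ = ln2/47 ≈ 0.014748 h⁻¹; fraction remaining f = e^(−kτ) = e^(−0.014748×150) ≈ 0.1095.
Each bolus raises the concentration by D/Vd = 254/116 ≈ 2.190 mcg/mL.
Steady-state trough Cmin,ss = C₀·f/(1−f) ≈ 2.190 × 0.1095/0.8905 ≈ 0.269 mcg/mL.
Trough 0.3 mcg/mL vs MEC 1 mcg/mL: subtherapeutic.

0.3 mcg/mL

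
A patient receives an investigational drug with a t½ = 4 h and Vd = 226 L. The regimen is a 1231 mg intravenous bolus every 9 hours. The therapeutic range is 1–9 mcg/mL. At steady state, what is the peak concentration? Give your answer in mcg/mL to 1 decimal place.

6.9 mcg/mL

k = ln2/t½ = ln2/4 ≈ 0.173287 h⁻¹; fraction remaining f = e^(−kτ) = e^(−0.173287×9) ≈ 0.2102.
At steady state, accumulation factor R = 1/(1 − e^(−kτ)) ≈ 1.2661.
Each bolus raises the concentration by D/Vd = 1231/226 ≈ 5.447 mcg/mL.
Cmax,ss = C₀/(1 − f) ≈ 5.447/0.7898 ≈ 6.897 mcg/mL.
Peak 6.9 mcg/mL vs MTC 9 mcg/mL: below toxic threshold.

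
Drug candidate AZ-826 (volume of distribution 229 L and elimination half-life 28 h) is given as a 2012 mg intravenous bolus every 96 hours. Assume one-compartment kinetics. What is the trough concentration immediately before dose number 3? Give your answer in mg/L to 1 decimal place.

0.9 mg/L

f = (1/2)^(τ/t½) = (1/2)^(96/28) ≈ 0.0929.
C₀ = D/Vd = 2012/229 ≈ 8.786 mg/L.
Before the 3rd dose, 2 doses have been given. Superposition: Cmin = C₀·(f + f²).
≈ 8.786 × (0.0929 + 0.0086) ≈ 8.786 × 0.1015 ≈ 0.892 mg/L.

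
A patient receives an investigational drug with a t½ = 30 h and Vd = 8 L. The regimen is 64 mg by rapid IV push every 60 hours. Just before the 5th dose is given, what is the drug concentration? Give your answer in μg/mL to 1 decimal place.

2.7 μg/mL

f = (1/2)^(τ/t½) = (1/2)^(60/30) ≈ 0.2500.
C₀ = D/Vd = 64/8 ≈ 8.000 μg/mL.
Before the 5th dose, 4 doses have been given. Superposition: Cmin = C₀·(f + f² + … + f^4).
≈ 8.000 × (0.2500 + 0.0625 + 0.0156 + 0.0039) ≈ 8.000 × 0.3320 ≈ 2.656 μg/mL.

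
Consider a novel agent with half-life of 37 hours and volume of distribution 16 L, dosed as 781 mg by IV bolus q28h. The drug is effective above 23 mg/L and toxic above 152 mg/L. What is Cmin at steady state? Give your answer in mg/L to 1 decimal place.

70.8 mg/L

k = ln2/t½ = ln2/37 ≈ 0.018734 h⁻¹; fraction remaining f = e^(−kτ) = e^(−0.018734×28) ≈ 0.5918.
At steady state, accumulation factor R = 1/(1 − e^(−kτ)) ≈ 2.4498.
Single-dose peak C₀ = D/Vd = 781/16 ≈ 48.812 mg/L.
Steady-state peak Cmax,ss = C₀·R ≈ 48.812 × 2.4498 ≈ 119.580 mg/L.
One interval later, Cmin,ss = Cmax,ss·e^(−kτ) ≈ 119.580 × 0.5918 ≈ 70.767 mg/L.
Trough 70.8 mg/L vs MEC 23 mg/L: adequate.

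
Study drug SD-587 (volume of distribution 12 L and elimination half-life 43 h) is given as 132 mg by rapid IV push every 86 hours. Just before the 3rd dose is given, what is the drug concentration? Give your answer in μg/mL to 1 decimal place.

3.4 μg/mL

f = (1/2)^(τ/t½) = (1/2)^(86/43) ≈ 0.2500.
C₀ = D/Vd = 132/12 ≈ 11.000 μg/mL.
Before the 3rd dose, 2 doses have been given. Superposition: Cmin = C₀·(f + f²).
≈ 11.000 × (0.2500 + 0.0625) ≈ 11.000 × 0.3125 ≈ 3.438 μg/mL.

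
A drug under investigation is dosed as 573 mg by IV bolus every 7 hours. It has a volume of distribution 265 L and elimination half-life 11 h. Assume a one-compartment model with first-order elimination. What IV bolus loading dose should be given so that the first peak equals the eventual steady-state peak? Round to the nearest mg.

1607 mg

f = (1/2)^(7/11) ≈ 0.643332; accumulation ratio R = 1/(1−f) ≈ 2.80373.
Loading dose to hit Cmax,ss on first dose: D_load = D_maint·R ≈ 573 × 2.80373 ≈ 1606.54 mg.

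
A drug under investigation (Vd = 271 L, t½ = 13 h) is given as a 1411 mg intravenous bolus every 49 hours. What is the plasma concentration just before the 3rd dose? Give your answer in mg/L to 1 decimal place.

f = (1/2)^(τ/t½) = (1/2)^(49/13) ≈ 0.0733.
C₀ = D/Vd = 1411/271 ≈ 5.207 mg/L.
Before the 3rd dose, 2 doses have been given. Superposition: Cmin = C₀·(f + f²).
≈ 5.207 × (0.0733 + 0.0054) ≈ 5.207 × 0.0787 ≈ 0.410 mg/L.

0.4 mg/L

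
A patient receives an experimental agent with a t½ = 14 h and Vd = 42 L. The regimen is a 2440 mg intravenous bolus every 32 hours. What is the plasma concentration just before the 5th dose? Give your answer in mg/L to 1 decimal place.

f = (1/2)^(τ/t½) = (1/2)^(32/14) ≈ 0.2051.
C₀ = D/Vd = 2440/42 ≈ 58.095 mg/L.
Before the 5th dose, 4 doses have been given. Superposition: Cmin = C₀·(f + f² + … + f^4).
≈ 58.095 × (0.2051 + 0.0421 + 0.0086 + 0.0018) ≈ 58.095 × 0.2576 ≈ 14.965 mg/L.

15.0 mg/L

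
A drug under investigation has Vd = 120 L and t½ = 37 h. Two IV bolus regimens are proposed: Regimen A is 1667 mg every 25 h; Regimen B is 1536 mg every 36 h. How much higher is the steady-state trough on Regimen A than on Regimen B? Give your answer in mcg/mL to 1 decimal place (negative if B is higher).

Regimen A: f = (1/2)^(25/37) ≈ 0.6260; Cmin,ss = (1667/120)·f/(1−f) ≈ 23.252 mcg/mL.
Regimen B: f = (1/2)^(36/37) ≈ 0.5095; Cmin,ss = (1536/120)·f/(1−f) ≈ 13.296 mcg/mL.
Difference ≈ 23.252 − 13.296 ≈ 9.956 mcg/mL.

10.0 mcg/mL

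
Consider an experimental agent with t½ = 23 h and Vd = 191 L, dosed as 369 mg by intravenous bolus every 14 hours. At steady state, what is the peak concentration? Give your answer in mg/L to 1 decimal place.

5.6 mg/L

Over one 14-h interval, 14/23 ≈ 0.6087 half-lives elapse, leaving f ≈ 0.6558 of each dose.
Accumulation ratio R = 1/(1 − f) ≈ 1/0.3442 ≈ 2.9053.
Single-dose peak C₀ = D/Vd = 369/191 ≈ 1.932 mg/L.
Cmax,ss = C₀/(1 − f) ≈ 1.932/0.3442 ≈ 5.613 mg/L.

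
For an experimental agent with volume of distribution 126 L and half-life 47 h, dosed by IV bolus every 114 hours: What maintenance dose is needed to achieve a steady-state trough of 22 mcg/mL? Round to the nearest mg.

τ/t½ = 114/47 ≈ 2.4255, so f = (1/2)^(114/47) ≈ 0.186141.
Cmin,ss = (D/Vd)·f/(1−f), so D = Cmin,ss·Vd·(1−f)/f.
D = 22 × 126 × (1−f)/f ≈ 22 × 126 × 4.37227 ≈ 12119.93 mg.

12120 mg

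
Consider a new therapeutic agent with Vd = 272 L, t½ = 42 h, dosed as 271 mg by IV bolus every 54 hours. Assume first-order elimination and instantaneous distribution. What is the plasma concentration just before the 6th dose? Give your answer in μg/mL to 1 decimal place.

f = (1/2)^(τ/t½) = (1/2)^(54/42) ≈ 0.4102.
C₀ = D/Vd = 271/272 ≈ 0.996 μg/mL.
Before the 6th dose, 5 doses have been given. Superposition: Cmin = C₀·(f + f² + … + f^5).
≈ 0.996 × (0.4102 + 0.1683 + 0.0690 + 0.0283 + 0.0116) ≈ 0.996 × 0.6874 ≈ 0.685 μg/mL.

0.7 μg/mL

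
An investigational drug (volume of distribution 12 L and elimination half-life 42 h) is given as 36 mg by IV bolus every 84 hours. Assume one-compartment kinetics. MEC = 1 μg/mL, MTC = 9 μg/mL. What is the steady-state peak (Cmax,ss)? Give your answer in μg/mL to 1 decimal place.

4.0 μg/mL

The dosing interval is 2 half-lives, so f = 2^(−2) = 0.25.
At steady state, R = 1/(1 − 0.25) = 4/3.
Single-dose peak C₀ = D/Vd = 36/12 = 3 μg/mL.
Steady-state peak Cmax,ss = C₀·R = 3 × 4/3 ≈ 4.000 μg/mL.
Peak 4.0 μg/mL vs MTC 9 μg/mL: below toxic threshold.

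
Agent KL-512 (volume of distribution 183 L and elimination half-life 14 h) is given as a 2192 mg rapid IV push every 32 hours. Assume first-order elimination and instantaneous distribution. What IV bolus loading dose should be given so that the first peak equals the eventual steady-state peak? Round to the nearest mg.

f = (1/2)^(32/14) ≈ 0.205084; accumulation ratio R = 1/(1−f) ≈ 1.25799.
Loading dose to hit Cmax,ss on first dose: D_load = D_maint·R ≈ 2192 × 1.25799 ≈ 2757.51 mg.

2758 mg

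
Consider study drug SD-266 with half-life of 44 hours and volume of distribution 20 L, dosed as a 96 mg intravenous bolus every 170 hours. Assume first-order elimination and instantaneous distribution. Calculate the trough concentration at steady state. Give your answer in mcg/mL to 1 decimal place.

0.4 mcg/mL

k = ln2/t½ = ln2/44 ≈ 0.015753 h⁻¹; fraction remaining f = e^(−kτ) = e^(−0.015753×170) ≈ 0.0687.
Single-dose peak C₀ = D/Vd = 96/20 ≈ 4.800 mcg/mL.
Steady-state trough Cmin,ss = C₀·f/(1−f) ≈ 4.800 × 0.0687/0.9313 ≈ 0.354 mcg/mL.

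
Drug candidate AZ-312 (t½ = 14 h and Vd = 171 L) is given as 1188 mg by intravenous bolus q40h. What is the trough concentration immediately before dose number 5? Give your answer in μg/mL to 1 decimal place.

f = (1/2)^(τ/t½) = (1/2)^(40/14) ≈ 0.1380.
C₀ = D/Vd = 1188/171 ≈ 6.947 μg/mL.
Before the 5th dose, 4 doses have been given. Superposition: Cmin = C₀·(f + f² + … + f^4).
≈ 6.947 × (0.1380 + 0.0190 + 0.0026 + 0.0004) ≈ 6.947 × 0.1600 ≈ 1.112 μg/mL.

1.1 μg/mL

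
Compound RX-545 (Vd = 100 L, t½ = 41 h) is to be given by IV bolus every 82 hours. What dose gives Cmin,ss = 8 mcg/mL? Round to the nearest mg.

2400 mg

τ/t½ = 82/41 ≈ 2, so f = (1/2)^(82/41) ≈ 0.250000.
Cmin,ss = (D/Vd)·f/(1−f), so D = Cmin,ss·Vd·(1−f)/f.
D = 8 × 100 × (1−f)/f ≈ 8 × 100 × 3.00000 ≈ 2400.00 mg.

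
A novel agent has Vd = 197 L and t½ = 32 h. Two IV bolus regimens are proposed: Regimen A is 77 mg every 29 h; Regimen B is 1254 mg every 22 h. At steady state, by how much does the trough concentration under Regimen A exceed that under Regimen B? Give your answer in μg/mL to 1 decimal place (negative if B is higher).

-10.0 μg/mL

Regimen A: f = (1/2)^(29/32) ≈ 0.5336; Cmin,ss = (77/197)·f/(1−f) ≈ 0.447 μg/mL.
Regimen B: f = (1/2)^(22/32) ≈ 0.6209; Cmin,ss = (1254/197)·f/(1−f) ≈ 10.426 μg/mL.
Difference ≈ 0.447 − 10.426 ≈ -9.979 μg/mL.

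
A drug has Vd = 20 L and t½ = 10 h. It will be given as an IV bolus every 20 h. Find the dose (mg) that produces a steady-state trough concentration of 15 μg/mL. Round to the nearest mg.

900 mg

τ/t½ = 20/10 ≈ 2, so f = (1/2)^(20/10) ≈ 0.250000.
Cmin,ss = (D/Vd)·f/(1−f), so D = Cmin,ss·Vd·(1−f)/f.
D = 15 × 20 × (1−f)/f ≈ 15 × 20 × 3.00000 ≈ 900.00 mg.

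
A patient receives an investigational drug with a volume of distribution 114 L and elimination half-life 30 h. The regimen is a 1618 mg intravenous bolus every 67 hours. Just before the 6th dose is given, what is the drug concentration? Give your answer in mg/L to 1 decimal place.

f = (1/2)^(τ/t½) = (1/2)^(67/30) ≈ 0.2127.
C₀ = D/Vd = 1618/114 ≈ 14.193 mg/L.
Before the 6th dose, 5 doses have been given. Superposition: Cmin = C₀·(f + f² + … + f^5).
≈ 14.193 × (0.2127 + 0.0452 + 0.0096 + 0.0020 + 0.0004) ≈ 14.193 × 0.2699 ≈ 3.831 mg/L.

3.8 mg/L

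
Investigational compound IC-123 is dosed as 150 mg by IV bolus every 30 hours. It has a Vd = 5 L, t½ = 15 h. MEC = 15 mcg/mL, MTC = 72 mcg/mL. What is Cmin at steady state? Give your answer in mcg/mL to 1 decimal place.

10.0 mcg/mL

τ = 30 h = 2 half-lives, so f = (1/2)^2 = 0.25.
At steady state, R = 1/(1 − 0.25) = 4/3.
Single-dose peak C₀ = D/Vd = 150/5 = 30 mcg/mL.
Steady-state peak Cmax,ss = C₀·R = 30 × 4/3 ≈ 40.000 mcg/mL.
Steady-state trough Cmin,ss = Cmax,ss·f ≈ 40.000 × 0.25 ≈ 10.000 mcg/mL.
Trough 10.0 mcg/mL vs MEC 15 mcg/mL: subtherapeutic.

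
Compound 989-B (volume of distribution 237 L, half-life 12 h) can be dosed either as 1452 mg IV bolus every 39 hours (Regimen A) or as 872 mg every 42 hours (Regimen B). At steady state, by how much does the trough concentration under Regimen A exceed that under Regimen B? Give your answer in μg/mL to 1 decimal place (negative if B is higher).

Regimen A: f = (1/2)^(39/12) ≈ 0.1051; Cmin,ss = (1452/237)·f/(1−f) ≈ 0.720 μg/mL.
Regimen B: f = (1/2)^(42/12) ≈ 0.0884; Cmin,ss = (872/237)·f/(1−f) ≈ 0.357 μg/mL.
Difference ≈ 0.720 − 0.357 ≈ 0.363 μg/mL.

0.4 μg/mL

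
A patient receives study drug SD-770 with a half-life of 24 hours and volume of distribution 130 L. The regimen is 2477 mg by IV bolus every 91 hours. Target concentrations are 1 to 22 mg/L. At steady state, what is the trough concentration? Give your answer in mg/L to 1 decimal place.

k = ln2/t½ = ln2/24 ≈ 0.028881 h⁻¹; fraction remaining f = e^(−kτ) = e^(−0.028881×91) ≈ 0.0722.
At steady state, accumulation factor R = 1/(1 − e^(−kτ)) ≈ 1.0778.
Single-dose peak C₀ = D/Vd = 2477/130 ≈ 19.054 mg/L.
Steady-state peak Cmax,ss = C₀·R ≈ 19.054 × 1.0778 ≈ 20.536 mg/L.
One interval later, Cmin,ss = Cmax,ss·e^(−kτ) ≈ 20.536 × 0.0722 ≈ 1.483 mg/L.
Trough 1.5 mg/L vs MEC 1 mg/L: adequate.

1.5 mg/L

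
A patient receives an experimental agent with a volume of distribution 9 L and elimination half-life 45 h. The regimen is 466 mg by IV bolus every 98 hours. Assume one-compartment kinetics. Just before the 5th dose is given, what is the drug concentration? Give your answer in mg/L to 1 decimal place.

f = (1/2)^(τ/t½) = (1/2)^(98/45) ≈ 0.2210.
C₀ = D/Vd = 466/9 ≈ 51.778 mg/L.
Before the 5th dose, 4 doses have been given. Superposition: Cmin = C₀·(f + f² + … + f^4).
≈ 51.778 × (0.2210 + 0.0488 + 0.0108 + 0.0024) ≈ 51.778 × 0.2830 ≈ 14.653 mg/L.

14.7 mg/L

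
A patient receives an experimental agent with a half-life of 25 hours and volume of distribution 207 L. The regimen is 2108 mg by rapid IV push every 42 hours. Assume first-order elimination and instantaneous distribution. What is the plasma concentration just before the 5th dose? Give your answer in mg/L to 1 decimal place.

f = (1/2)^(τ/t½) = (1/2)^(42/25) ≈ 0.3121.
C₀ = D/Vd = 2108/207 ≈ 10.184 mg/L.
Before the 5th dose, 4 doses have been given. Superposition: Cmin = C₀·(f + f² + … + f^4).
≈ 10.184 × (0.3121 + 0.0974 + 0.0304 + 0.0095) ≈ 10.184 × 0.4494 ≈ 4.577 mg/L.

4.6 mg/L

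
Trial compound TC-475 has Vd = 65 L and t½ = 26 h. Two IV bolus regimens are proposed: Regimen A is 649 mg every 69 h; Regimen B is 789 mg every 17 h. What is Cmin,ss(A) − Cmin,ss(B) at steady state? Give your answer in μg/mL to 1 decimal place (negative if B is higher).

Regimen A: f = (1/2)^(69/26) ≈ 0.1589; Cmin,ss = (649/65)·f/(1−f) ≈ 1.886 μg/mL.
Regimen B: f = (1/2)^(17/26) ≈ 0.6356; Cmin,ss = (789/65)·f/(1−f) ≈ 21.172 μg/mL.
Difference ≈ 1.886 − 21.172 ≈ -19.286 μg/mL.

-19.3 μg/mL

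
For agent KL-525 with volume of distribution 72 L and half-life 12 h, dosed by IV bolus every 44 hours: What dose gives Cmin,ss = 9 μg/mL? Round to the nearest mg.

7581 mg

τ/t½ = 44/12 ≈ 3.6667, so f = (1/2)^(44/12) ≈ 0.078745.
Cmin,ss = (D/Vd)·f/(1−f), so D = Cmin,ss·Vd·(1−f)/f.
D = 9 × 72 × (1−f)/f ≈ 9 × 72 × 11.69922 ≈ 7581.09 mg.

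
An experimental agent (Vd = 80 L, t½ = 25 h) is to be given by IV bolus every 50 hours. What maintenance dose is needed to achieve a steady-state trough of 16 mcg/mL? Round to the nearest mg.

τ/t½ = 50/25 ≈ 2, so f = (1/2)^(50/25) ≈ 0.250000.
Cmin,ss = (D/Vd)·f/(1−f), so D = Cmin,ss·Vd·(1−f)/f.
D = 16 × 80 × (1−f)/f ≈ 16 × 80 × 3.00000 ≈ 3840.00 mg.

3840 mg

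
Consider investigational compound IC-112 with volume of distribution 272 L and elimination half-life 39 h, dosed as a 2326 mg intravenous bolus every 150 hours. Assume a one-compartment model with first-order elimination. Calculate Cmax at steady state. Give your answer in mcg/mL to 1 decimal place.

τ/t½ = 150/39 ≈ 3.8462, so fraction remaining f = (1/2)^(150/39) ≈ 0.0695.
At steady state, accumulation factor R = 1/(1 − e^(−kτ)) ≈ 1.0747.
Single-dose peak C₀ = D/Vd = 2326/272 ≈ 8.551 mcg/mL.
Steady-state peak Cmax,ss = C₀·R ≈ 8.551 × 1.0747 ≈ 9.190 mcg/mL.

9.2 mcg/mL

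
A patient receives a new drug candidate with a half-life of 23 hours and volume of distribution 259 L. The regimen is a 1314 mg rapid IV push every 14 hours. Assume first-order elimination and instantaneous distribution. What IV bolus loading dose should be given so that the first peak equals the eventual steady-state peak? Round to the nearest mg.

3817 mg

f = (1/2)^(14/23) ≈ 0.655789; accumulation ratio R = 1/(1−f) ≈ 2.90519.
Loading dose to hit Cmax,ss on first dose: D_load = D_maint·R ≈ 1314 × 2.90519 ≈ 3817.42 mg.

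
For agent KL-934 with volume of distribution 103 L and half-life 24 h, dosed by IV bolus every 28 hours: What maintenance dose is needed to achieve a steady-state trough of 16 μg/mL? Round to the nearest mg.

τ/t½ = 28/24 ≈ 1.1667, so f = (1/2)^(28/24) ≈ 0.445449.
Cmin,ss = (D/Vd)·f/(1−f), so D = Cmin,ss·Vd·(1−f)/f.
D = 16 × 103 × (1−f)/f ≈ 16 × 103 × 1.24493 ≈ 2051.64 mg.

2052 mg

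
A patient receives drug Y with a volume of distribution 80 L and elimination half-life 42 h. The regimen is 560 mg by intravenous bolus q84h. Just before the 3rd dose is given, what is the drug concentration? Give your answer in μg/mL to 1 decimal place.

2.2 μg/mL

f = (1/2)^(τ/t½) = (1/2)^(84/42) ≈ 0.2500.
C₀ = D/Vd = 560/80 ≈ 7.000 μg/mL.
Before the 3rd dose, 2 doses have been given. Superposition: Cmin = C₀·(f + f²).
≈ 7.000 × (0.2500 + 0.0625) ≈ 7.000 × 0.3125 ≈ 2.188 μg/mL.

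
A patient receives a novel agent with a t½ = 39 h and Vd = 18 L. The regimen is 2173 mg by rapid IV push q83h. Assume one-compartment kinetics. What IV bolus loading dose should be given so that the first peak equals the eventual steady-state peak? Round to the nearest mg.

2817 mg

f = (1/2)^(83/39) ≈ 0.228742; accumulation ratio R = 1/(1−f) ≈ 1.29658.
Loading dose to hit Cmax,ss on first dose: D_load = D_maint·R ≈ 2173 × 1.29658 ≈ 2817.47 mg.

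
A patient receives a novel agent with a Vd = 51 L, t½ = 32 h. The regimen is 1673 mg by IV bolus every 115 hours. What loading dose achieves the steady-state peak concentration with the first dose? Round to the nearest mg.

f = (1/2)^(115/32) ≈ 0.082827; accumulation ratio R = 1/(1−f) ≈ 1.09031.
Loading dose to hit Cmax,ss on first dose: D_load = D_maint·R ≈ 1673 × 1.09031 ≈ 1824.09 mg.

1824 mg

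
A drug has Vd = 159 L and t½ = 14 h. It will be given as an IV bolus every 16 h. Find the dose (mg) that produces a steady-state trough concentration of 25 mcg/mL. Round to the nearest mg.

4803 mg

τ/t½ = 16/14 ≈ 1.1429, so f = (1/2)^(16/14) ≈ 0.452862.
Cmin,ss = (D/Vd)·f/(1−f), so D = Cmin,ss·Vd·(1−f)/f.
D = 25 × 159 × (1−f)/f ≈ 25 × 159 × 1.20818 ≈ 4802.52 mg.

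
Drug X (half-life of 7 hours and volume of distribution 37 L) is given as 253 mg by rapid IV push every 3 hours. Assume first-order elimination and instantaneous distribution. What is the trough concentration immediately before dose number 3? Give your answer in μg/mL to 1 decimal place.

f = (1/2)^(τ/t½) = (1/2)^(3/7) ≈ 0.7430.
C₀ = D/Vd = 253/37 ≈ 6.838 μg/mL.
Before the 3rd dose, 2 doses have been given. Superposition: Cmin = C₀·(f + f²).
≈ 6.838 × (0.7430 + 0.5520) ≈ 6.838 × 1.2950 ≈ 8.855 μg/mL.

8.9 μg/mL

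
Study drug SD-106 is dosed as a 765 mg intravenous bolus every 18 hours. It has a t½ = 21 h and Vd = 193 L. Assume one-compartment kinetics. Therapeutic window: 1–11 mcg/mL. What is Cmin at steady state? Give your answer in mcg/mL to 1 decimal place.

4.9 mcg/mL

k = ln2/t½ = ln2/21 ≈ 0.033007 h⁻¹; fraction remaining f = e^(−kτ) = e^(−0.033007×18) ≈ 0.5520.
Accumulation ratio R = 1/(1 − f) ≈ 1/0.4480 ≈ 2.2321.
Each bolus raises the concentration by D/Vd = 765/193 ≈ 3.964 mcg/mL.
Steady-state peak Cmax,ss = C₀·R ≈ 3.964 × 2.2321 ≈ 8.848 mcg/mL.
One interval later, Cmin,ss = Cmax,ss·e^(−kτ) ≈ 8.848 × 0.5520 ≈ 4.884 mcg/mL.
Trough 4.9 mcg/mL vs MEC 1 mcg/mL: adequate.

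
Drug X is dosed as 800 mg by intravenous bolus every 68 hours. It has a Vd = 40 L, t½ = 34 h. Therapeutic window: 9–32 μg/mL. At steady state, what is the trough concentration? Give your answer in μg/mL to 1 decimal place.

6.7 μg/mL

The dosing interval is 2 half-lives, so f = 2^(−2) = 0.25.
At steady state, R = 1/(1 − 0.25) = 4/3.
Single-dose peak C₀ = D/Vd = 800/40 = 20 μg/mL.
Steady-state peak Cmax,ss = C₀·R = 20 × 4/3 ≈ 26.667 μg/mL.
Steady-state trough Cmin,ss = Cmax,ss·f ≈ 26.667 × 0.25 ≈ 6.667 μg/mL.
Trough 6.7 μg/mL vs MEC 9 μg/mL: subtherapeutic.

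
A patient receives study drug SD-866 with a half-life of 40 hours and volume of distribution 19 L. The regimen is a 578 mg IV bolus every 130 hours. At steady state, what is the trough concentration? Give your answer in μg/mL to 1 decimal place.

τ/t½ = 130/40 ≈ 3.25, so fraction remaining f = (1/2)^(130/40) ≈ 0.1051.
At steady state, accumulation factor R = 1/(1 − e^(−kτ)) ≈ 1.1174.
Each bolus raises the concentration by D/Vd = 578/19 ≈ 30.421 μg/mL.
Steady-state peak Cmax,ss = C₀·R ≈ 30.421 × 1.1174 ≈ 33.992 μg/mL.
One interval later, Cmin,ss = Cmax,ss·e^(−kτ) ≈ 33.992 × 0.1051 ≈ 3.573 μg/mL.

3.6 μg/mL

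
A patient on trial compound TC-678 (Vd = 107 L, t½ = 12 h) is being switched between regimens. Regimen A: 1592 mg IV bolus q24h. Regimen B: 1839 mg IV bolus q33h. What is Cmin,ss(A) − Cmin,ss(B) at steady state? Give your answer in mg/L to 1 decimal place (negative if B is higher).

2.0 mg/L

Regimen A: f = (1/2)^(24/12) ≈ 0.2500; Cmin,ss = (1592/107)·f/(1−f) ≈ 4.960 mg/L.
Regimen B: f = (1/2)^(33/12) ≈ 0.1487; Cmin,ss = (1839/107)·f/(1−f) ≈ 3.002 mg/L.
Difference ≈ 4.960 − 3.002 ≈ 1.958 mg/L.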